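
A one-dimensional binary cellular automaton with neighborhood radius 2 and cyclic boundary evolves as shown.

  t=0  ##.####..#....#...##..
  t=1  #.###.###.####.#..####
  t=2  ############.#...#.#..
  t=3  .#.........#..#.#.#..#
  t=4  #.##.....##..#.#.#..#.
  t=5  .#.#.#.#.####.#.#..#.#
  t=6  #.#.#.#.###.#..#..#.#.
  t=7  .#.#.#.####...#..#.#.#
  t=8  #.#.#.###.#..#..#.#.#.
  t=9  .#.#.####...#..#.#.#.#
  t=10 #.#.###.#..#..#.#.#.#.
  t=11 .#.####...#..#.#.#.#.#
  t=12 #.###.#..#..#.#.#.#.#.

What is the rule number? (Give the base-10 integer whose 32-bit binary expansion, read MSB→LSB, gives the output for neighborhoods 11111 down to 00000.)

982375750

  #####|.  b31=0 t=1,i=20
  ####.|.  b30=0 t=0,i=5
  ###.#|#  b29=1 t=1,i=0
  ###..|#  b28=1 t=0,i=6
  ##.##|#  b27=1 t=0,i=2
  ##.#.|.  b26=0 t=1,i=14
  ##..#|#  b25=1 t=0,i=7
  ##...|.  b24=0 t=4,i=4
  #.###|#  b23=1 t=0,i=3
  #.##.|.  b22=0 t=4,i=2
  #.#.#|.  b21=0 t=3,i=16
  #.#..|.  b20=0 t=1,i=15
  #..##|#  b19=1 t=0,i=21
  #..#.|#  b18=1 t=0,i=8
  #...#|.  b17=0 t=0,i=16
  #....|#  b16=1 t=0,i=11
  .####|#  b15=1 t=0,i=4
  .###.|#  b14=1 t=1,i=3
  .##.#|.  b13=0 t=0,i=1
  .##..|#  b12=1 t=0,i=19
  .#.##|#  b11=1 t=4,i=1
  .#.#.|#  b10=1 t=2,i=18
  .#..#|.  b9=0 t=1,i=16
  .#...|#  b8=1 t=0,i=10
  ..###|.  b7=0 t=1,i=18
  ..##.|#  b6=1 t=0,i=0
  ..#.#|.  b5=0 t=2,i=17
  ..#..|.  b4=0 t=0,i=9
  ...##|.  b3=0 t=0,i=17
  ...#.|#  b2=1 t=0,i=13
  ....#|#  b1=1 t=0,i=12
  .....|.  b0=0 t=3,i=4
  bits 00111010100011011101110101000110 = 982375750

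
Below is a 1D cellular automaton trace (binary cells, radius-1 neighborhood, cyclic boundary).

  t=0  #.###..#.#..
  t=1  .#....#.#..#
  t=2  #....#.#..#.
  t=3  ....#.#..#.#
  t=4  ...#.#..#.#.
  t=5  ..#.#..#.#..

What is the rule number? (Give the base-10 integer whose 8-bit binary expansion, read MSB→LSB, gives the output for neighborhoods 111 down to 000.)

  [7] ### => .  t=0,i=3
  [6] ##. => .  t=0,i=4
  [5] #.# => #  t=0,i=1
  [4] #.. => .  t=0,i=5
  [3] .## => .  t=0,i=2
  [2] .#. => .  t=0,i=0
  [1] ..# => #  t=0,i=6
  [0] ... => .  t=1,i=3
  bits 00100010 = 34

34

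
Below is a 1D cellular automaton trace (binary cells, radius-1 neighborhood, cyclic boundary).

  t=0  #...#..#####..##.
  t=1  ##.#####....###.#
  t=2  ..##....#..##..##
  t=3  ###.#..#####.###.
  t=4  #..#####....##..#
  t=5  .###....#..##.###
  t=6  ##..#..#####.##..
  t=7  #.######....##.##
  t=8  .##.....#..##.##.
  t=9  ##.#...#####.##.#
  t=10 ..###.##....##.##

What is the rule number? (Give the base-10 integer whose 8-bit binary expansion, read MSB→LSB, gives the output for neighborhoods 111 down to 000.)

62

  [7] ### => .  t=0,i=8
  [6] ##. => .  t=0,i=11
  [5] #.# => #  t=0,i=16
  [4] #.. => #  t=0,i=1
  [3] .## => #  t=0,i=7
  [2] .#. => #  t=0,i=0
  [1] ..# => #  t=0,i=3
  [0] ... => .  t=0,i=2
  bits 00111110 = 62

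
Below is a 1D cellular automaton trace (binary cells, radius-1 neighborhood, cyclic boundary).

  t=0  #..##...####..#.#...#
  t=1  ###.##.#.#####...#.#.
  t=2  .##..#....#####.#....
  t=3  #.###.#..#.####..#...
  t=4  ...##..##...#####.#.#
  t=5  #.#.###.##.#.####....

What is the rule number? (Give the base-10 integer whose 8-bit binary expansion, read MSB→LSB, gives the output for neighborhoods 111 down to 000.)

210

  ### -> #   bit 7 = 1  t=0,i=9
  ##. -> #   bit 6 = 1  t=0,i=0
  #.# -> .   bit 5 = 0  t=0,i=15
  #.. -> #   bit 4 = 1  t=0,i=1
  .## -> .   bit 3 = 0  t=0,i=3
  .#. -> .   bit 2 = 0  t=0,i=14
  ..# -> #   bit 1 = 1  t=0,i=2
  ... -> .   bit 0 = 0  t=0,i=6
  bits 11010010 = 210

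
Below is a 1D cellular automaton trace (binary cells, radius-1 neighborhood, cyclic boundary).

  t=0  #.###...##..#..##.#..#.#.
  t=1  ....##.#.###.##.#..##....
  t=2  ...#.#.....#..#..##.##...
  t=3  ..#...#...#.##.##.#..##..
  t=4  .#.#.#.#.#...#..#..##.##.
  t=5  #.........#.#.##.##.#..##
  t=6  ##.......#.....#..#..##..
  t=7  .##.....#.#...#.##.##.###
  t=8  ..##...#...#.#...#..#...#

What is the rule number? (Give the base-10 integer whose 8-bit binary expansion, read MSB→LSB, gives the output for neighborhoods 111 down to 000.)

82

  [7] ### => .  t=0,i=3
  [6] ##. => #  t=0,i=4
  [5] #.# => .  t=0,i=1
  [4] #.. => #  t=0,i=5
  [3] .## => .  t=0,i=2
  [2] .#. => .  t=0,i=0
  [1] ..# => #  t=0,i=7
  [0] ... => .  t=0,i=6
  bits 01010010 = 82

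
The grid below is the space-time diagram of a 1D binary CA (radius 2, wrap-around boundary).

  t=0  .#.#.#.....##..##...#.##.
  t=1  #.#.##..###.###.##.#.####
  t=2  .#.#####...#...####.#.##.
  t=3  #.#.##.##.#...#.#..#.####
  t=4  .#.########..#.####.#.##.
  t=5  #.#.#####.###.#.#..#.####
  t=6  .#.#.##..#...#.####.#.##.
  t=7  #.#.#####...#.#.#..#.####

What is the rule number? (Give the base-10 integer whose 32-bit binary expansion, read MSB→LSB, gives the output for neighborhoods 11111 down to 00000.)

  ##### -> #   bit 31 = 1  t=1,i=23
  ####. -> .   bit 30 = 0  t=1,i=24
  ###.# -> .   bit 29 = 0  t=1,i=0
  ###.. -> #   bit 28 = 1  t=2,i=7
  ##.## -> #   bit 27 = 1  t=1,i=11
  ##.#. -> #   bit 26 = 1  t=1,i=1
  ##..# -> #   bit 25 = 1  t=0,i=13
  ##... -> #   bit 24 = 1  t=0,i=17
  #.### -> .   bit 23 = 0  t=1,i=12
  #.##. -> #   bit 22 = 1  t=0,i=22
  #.#.# -> .   bit 21 = 0  t=0,i=3
  #.#.. -> #   bit 20 = 1  t=0,i=5
  #..## -> #   bit 19 = 1  t=0,i=14
  #..#. -> #   bit 18 = 1  t=0,i=0
  #...# -> .   bit 17 = 0  t=0,i=18
  #.... -> .   bit 16 = 0  t=0,i=7
  .#### -> #   bit 15 = 1  t=1,i=22
  .###. -> .   bit 14 = 0  t=1,i=9
  .##.# -> #   bit 13 = 1  t=1,i=17
  .##.. -> #   bit 12 = 1  t=0,i=12
  .#.## -> #   bit 11 = 1  t=0,i=21
  .#.#. -> #   bit 10 = 1  t=0,i=2
  .#..# -> #   bit 9 = 1  t=3,i=17
  .#... -> .   bit 8 = 0  t=0,i=6
  ..### -> .   bit 7 = 0  t=1,i=8
  ..##. -> .   bit 6 = 0  t=0,i=11
  ..#.# -> .   bit 5 = 0  t=0,i=1
  ..#.. -> .   bit 4 = 0  t=2,i=11
  ...## -> #   bit 3 = 1  t=0,i=10
  ...#. -> #   bit 2 = 1  t=0,i=19
  ....# -> #   bit 1 = 1  t=0,i=9
  ..... -> #   bit 0 = 1  t=0,i=8
  bits 10011111010111001011111000001111 = 2673655311

2673655311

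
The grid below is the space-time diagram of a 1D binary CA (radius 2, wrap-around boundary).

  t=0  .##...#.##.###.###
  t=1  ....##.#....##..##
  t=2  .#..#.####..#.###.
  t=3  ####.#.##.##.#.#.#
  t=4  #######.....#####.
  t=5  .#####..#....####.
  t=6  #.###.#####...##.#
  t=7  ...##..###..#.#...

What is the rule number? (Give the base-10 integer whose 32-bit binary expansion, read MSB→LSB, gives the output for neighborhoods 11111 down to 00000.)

  #####|#  b31=1 t=3,i=1
  ####.|#  b30=1 t=2,i=8
  ###.#|#  b29=1 t=0,i=13
  ###..|.  b28=0 t=2,i=9
  ##.##|.  b27=0 t=0,i=0
  ##.#.|#  b26=1 t=1,i=6
  ##..#|#  b25=1 t=1,i=14
  ##...|.  b24=0 t=0,i=3
  #.###|.  b23=0 t=0,i=11
  #.##.|.  b22=0 t=0,i=1
  #.#.#|#  b21=1 t=3,i=5
  #.#..|#  b20=1 t=1,i=7
  #..##|#  b19=1 t=1,i=15
  #..#.|#  b18=1 t=2,i=0
  #...#|#  b17=1 t=0,i=4
  #....|#  b16=1 t=1,i=1
  .####|#  b15=1 t=2,i=7
  .###.|#  b14=1 t=0,i=12
  .##.#|.  b13=0 t=0,i=9
  .##..|.  b12=0 t=0,i=2
  .#.##|#  b11=1 t=0,i=7
  .#.#.|#  b10=1 t=3,i=14
  .#..#|#  b9=1 t=2,i=2
  .#...|#  b8=1 t=1,i=8
  ..###|.  b7=0 t=4,i=12
  ..##.|#  b6=1 t=1,i=4
  ..#.#|.  b5=0 t=0,i=6
  ..#..|#  b4=1 t=2,i=1
  ...##|.  b3=0 t=1,i=3
  ...#.|#  b2=1 t=0,i=5
  ....#|.  b1=0 t=1,i=2
  .....|.  b0=0 t=4,i=9
  bits 11100110001111111100111101010100 = 3862941524

3862941524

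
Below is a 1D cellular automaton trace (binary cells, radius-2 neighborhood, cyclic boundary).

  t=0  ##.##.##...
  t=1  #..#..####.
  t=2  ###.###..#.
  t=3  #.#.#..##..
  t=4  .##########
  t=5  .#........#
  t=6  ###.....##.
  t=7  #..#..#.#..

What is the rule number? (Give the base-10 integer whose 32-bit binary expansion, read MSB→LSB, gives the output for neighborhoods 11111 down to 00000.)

  [31] ##### => .  t=4,i=3
  [30] ####. => .  t=1,i=8
  [29] ###.# => #  t=1,i=9
  [28] ###.. => .  t=2,i=6
  [27] ##.## => .  t=0,i=2
  [26] ##.#. => .  t=1,i=10
  [25] ##..# => #  t=2,i=7
  [24] ##... => #  t=0,i=8
  [23] #.### => #  t=2,i=0
  [22] #.##. => #  t=0,i=3
  [21] #.#.# => #  t=3,i=2
  [20] #.#.. => #  t=1,i=0
  [19] #..## => #  t=1,i=5
  [18] #..#. => #  t=1,i=2
  [17] #...# => #  t=0,i=9
  [16] #.... => .  t=5,i=3
  [15] .#### => .  t=1,i=7
  [14] .###. => .  t=2,i=1
  [13] .##.# => .  t=0,i=1
  [12] .##.. => #  t=0,i=7
  [11] .#.## => .  t=2,i=10
  [10] .#.#. => #  t=3,i=1
  [9] .#..# => #  t=1,i=1
  [8] .#... => #  t=5,i=2
  [7] ..### => #  t=1,i=6
  [6] ..##. => #  t=0,i=0
  [5] ..#.# => .  t=2,i=9
  [4] ..#.. => .  t=1,i=3
  [3] ...## => .  t=0,i=10
  [2] ...#. => #  t=5,i=9
  [1] ....# => #  t=5,i=8
  [0] ..... => .  t=5,i=4
  bits 00100011111111100001011111000110 = 603854790

603854790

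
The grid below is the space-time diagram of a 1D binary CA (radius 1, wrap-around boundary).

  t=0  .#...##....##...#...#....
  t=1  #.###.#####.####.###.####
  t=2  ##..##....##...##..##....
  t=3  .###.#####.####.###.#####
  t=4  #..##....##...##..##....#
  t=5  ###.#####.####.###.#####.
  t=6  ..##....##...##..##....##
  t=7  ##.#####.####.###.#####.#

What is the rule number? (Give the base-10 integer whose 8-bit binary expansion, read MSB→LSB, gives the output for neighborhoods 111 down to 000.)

115

  [7] ### => .  t=1,i=3
  [6] ##. => #  t=0,i=6
  [5] #.# => #  t=1,i=1
  [4] #.. => #  t=0,i=2
  [3] .## => .  t=0,i=5
  [2] .#. => .  t=0,i=1
  [1] ..# => #  t=0,i=0
  [0] ... => #  t=0,i=3
  bits 01110011 = 115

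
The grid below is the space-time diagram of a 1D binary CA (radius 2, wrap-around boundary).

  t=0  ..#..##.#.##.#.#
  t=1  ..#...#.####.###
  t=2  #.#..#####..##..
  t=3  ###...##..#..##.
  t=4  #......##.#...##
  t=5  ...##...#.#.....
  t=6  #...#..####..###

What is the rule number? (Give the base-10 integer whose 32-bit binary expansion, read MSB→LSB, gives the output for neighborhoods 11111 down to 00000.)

  [31] ##### => #  t=2,i=7
  [30] ####. => .  t=1,i=10
  [29] ###.# => .  t=1,i=11
  [28] ###.. => .  t=1,i=15
  [27] ##.## => #  t=1,i=12
  [26] ##.#. => .  t=0,i=7
  [25] ##..# => #  t=1,i=0
  [24] ##... => .  t=3,i=3
  [23] #.### => #  t=1,i=8
  [22] #.##. => #  t=0,i=10
  [21] #.#.# => #  t=0,i=8
  [20] #.#.. => #  t=0,i=15
  [19] #..## => .  t=0,i=4
  [18] #..#. => .  t=0,i=1
  [17] #...# => .  t=1,i=4
  [16] #.... => .  t=4,i=2
  [15] .#### => #  t=1,i=9
  [14] .###. => .  t=1,i=14
  [13] .##.# => #  t=0,i=6
  [12] .##.. => #  t=2,i=13
  [11] .#.## => #  t=0,i=9
  [10] .#.#. => #  t=0,i=14
  [9] .#..# => .  t=0,i=0
  [8] .#... => .  t=1,i=3
  [7] ..### => .  t=2,i=5
  [6] ..##. => .  t=0,i=5
  [5] ..#.# => #  t=1,i=6
  [4] ..#.. => #  t=0,i=2
  [3] ...## => .  t=3,i=5
  [2] ...#. => #  t=1,i=5
  [1] ....# => .  t=4,i=5
  [0] ..... => #  t=4,i=3
  bits 10001010111100001011110000110101 = 2331032629

2331032629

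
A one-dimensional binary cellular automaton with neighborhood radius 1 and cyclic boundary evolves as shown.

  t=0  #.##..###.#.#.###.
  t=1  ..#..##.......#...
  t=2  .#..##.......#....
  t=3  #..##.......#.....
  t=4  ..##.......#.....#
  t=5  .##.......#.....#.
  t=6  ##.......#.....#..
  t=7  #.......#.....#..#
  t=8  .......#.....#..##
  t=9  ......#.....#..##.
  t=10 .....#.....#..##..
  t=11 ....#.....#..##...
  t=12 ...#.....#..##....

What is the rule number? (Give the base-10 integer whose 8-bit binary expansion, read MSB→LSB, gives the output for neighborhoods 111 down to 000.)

10

  ### -> .   bit 7 = 0  t=0,i=7
  ##. -> .   bit 6 = 0  t=0,i=3
  #.# -> .   bit 5 = 0  t=0,i=1
  #.. -> .   bit 4 = 0  t=0,i=4
  .## -> #   bit 3 = 1  t=0,i=2
  .#. -> .   bit 2 = 0  t=0,i=0
  ..# -> #   bit 1 = 1  t=0,i=5
  ... -> .   bit 0 = 0  t=1,i=0
  bits 00001010 = 10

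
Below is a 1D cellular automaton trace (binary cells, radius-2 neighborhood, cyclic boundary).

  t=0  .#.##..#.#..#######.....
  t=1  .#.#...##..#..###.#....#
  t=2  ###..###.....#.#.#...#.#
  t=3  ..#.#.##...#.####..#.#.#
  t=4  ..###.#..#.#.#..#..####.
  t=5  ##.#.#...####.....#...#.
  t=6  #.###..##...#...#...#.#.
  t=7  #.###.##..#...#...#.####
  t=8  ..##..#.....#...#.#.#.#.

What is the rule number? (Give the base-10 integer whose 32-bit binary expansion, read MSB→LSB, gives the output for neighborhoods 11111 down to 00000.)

2498380906

  nb #####: next=#  (t=0,i=14, bit31=1)
  nb ####.: next=.  (t=0,i=17, bit30=0)
  nb ###.#: next=.  (t=1,i=16, bit29=0)
  nb ###..: next=#  (t=0,i=18, bit28=1)
  nb ##.##: next=.  (t=7,i=1, bit27=0)
  nb ##.#.: next=#  (t=1,i=17, bit26=1)
  nb ##..#: next=.  (t=0,i=5, bit25=0)
  nb ##...: next=.  (t=0,i=19, bit24=0)
  nb #.###: next=#  (t=2,i=23, bit23=1)
  nb #.##.: next=#  (t=0,i=3, bit22=1)
  nb #.#.#: next=#  (t=1,i=1, bit21=1)
  nb #.#..: next=.  (t=0,i=9, bit20=0)
  nb #..##: next=#  (t=0,i=11, bit19=1)
  nb #..#.: next=.  (t=0,i=6, bit18=0)
  nb #...#: next=#  (t=1,i=5, bit17=1)
  nb #....: next=.  (t=0,i=20, bit16=0)
  nb .####: next=.  (t=0,i=13, bit15=0)
  nb .###.: next=#  (t=1,i=15, bit14=1)
  nb .##.#: next=.  (t=5,i=1, bit13=0)
  nb .##..: next=.  (t=0,i=4, bit12=0)
  nb .#.##: next=.  (t=0,i=2, bit11=0)
  nb .#.#.: next=#  (t=0,i=8, bit10=1)
  nb .#..#: next=.  (t=0,i=10, bit9=0)
  nb .#...: next=.  (t=1,i=4, bit8=0)
  nb ..###: next=.  (t=0,i=12, bit7=0)
  nb ..##.: next=#  (t=1,i=7, bit6=1)
  nb ..#.#: next=#  (t=0,i=1, bit5=1)
  nb ..#..: next=.  (t=1,i=11, bit4=0)
  nb ...##: next=#  (t=1,i=6, bit3=1)
  nb ...#.: next=.  (t=0,i=0, bit2=0)
  nb ....#: next=#  (t=0,i=23, bit1=1)
  nb .....: next=.  (t=0,i=21, bit0=0)
  bits 10010100111010100100010001101010 = 2498380906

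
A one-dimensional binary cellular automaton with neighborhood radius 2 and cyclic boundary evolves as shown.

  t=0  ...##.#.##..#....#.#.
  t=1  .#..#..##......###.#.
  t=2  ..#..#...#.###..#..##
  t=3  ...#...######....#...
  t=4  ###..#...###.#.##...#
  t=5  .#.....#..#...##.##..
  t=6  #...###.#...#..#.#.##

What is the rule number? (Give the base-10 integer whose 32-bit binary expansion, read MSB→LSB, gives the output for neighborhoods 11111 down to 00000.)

  ##### -> #   bit 31 = 1  t=3,i=9
  ####. -> #   bit 30 = 1  t=3,i=11
  ###.# -> .   bit 29 = 0  t=1,i=17
  ###.. -> .   bit 28 = 0  t=2,i=13
  ##.## -> .   bit 27 = 0  t=5,i=16
  ##.#. -> .   bit 26 = 0  t=0,i=5
  ##..# -> .   bit 25 = 0  t=0,i=10
  ##... -> #   bit 24 = 1  t=1,i=9
  #.### -> #   bit 23 = 1  t=2,i=11
  #.##. -> #   bit 22 = 1  t=0,i=8
  #.#.# -> .   bit 21 = 0  t=0,i=6
  #.#.. -> #   bit 20 = 1  t=0,i=19
  #..## -> .   bit 19 = 0  t=1,i=6
  #..#. -> .   bit 18 = 0  t=0,i=11
  #...# -> #   bit 17 = 1  t=2,i=7
  #.... -> .   bit 16 = 0  t=0,i=0
  .#### -> .   bit 15 = 0  t=3,i=8
  .###. -> #   bit 14 = 1  t=1,i=16
  .##.# -> #   bit 13 = 1  t=0,i=4
  .##.. -> .   bit 12 = 0  t=0,i=9
  .#.## -> #   bit 11 = 1  t=0,i=7
  .#.#. -> .   bit 10 = 0  t=0,i=18
  .#..# -> #   bit 9 = 1  t=1,i=2
  .#... -> .   bit 8 = 0  t=0,i=13
  ..### -> .   bit 7 = 0  t=1,i=15
  ..##. -> .   bit 6 = 0  t=0,i=3
  ..#.# -> #   bit 5 = 1  t=0,i=17
  ..#.. -> .   bit 4 = 0  t=0,i=12
  ...## -> .   bit 3 = 0  t=0,i=2
  ...#. -> #   bit 2 = 1  t=0,i=16
  ....# -> #   bit 1 = 1  t=0,i=1
  ..... -> #   bit 0 = 1  t=1,i=11
  bits 11000001110100100110101000100111 = 3251792423

3251792423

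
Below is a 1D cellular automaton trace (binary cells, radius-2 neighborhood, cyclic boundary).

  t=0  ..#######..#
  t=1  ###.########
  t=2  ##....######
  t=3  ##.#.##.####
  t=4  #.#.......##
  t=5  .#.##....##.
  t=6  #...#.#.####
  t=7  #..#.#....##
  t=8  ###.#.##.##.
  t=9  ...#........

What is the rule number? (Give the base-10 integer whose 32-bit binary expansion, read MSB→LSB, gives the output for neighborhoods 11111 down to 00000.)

3591182300

  nb #####: next=#  (t=0,i=4, bit31=1)
  nb ####.: next=#  (t=0,i=7, bit30=1)
  nb ###.#: next=.  (t=1,i=2, bit29=0)
  nb ###..: next=#  (t=0,i=8, bit28=1)
  nb ##.##: next=.  (t=1,i=3, bit27=0)
  nb ##.#.: next=#  (t=3,i=2, bit26=1)
  nb ##..#: next=#  (t=0,i=9, bit25=1)
  nb ##...: next=.  (t=2,i=2, bit24=0)
  nb #.###: next=.  (t=1,i=4, bit23=0)
  nb #.##.: next=.  (t=3,i=5, bit22=0)
  nb #.#.#: next=.  (t=3,i=3, bit21=0)
  nb #.#..: next=.  (t=4,i=2, bit20=0)
  nb #..##: next=#  (t=0,i=1, bit19=1)
  nb #..#.: next=#  (t=0,i=10, bit18=1)
  nb #...#: next=.  (t=6,i=2, bit17=0)
  nb #....: next=#  (t=2,i=3, bit16=1)
  nb .####: next=.  (t=0,i=3, bit15=0)
  nb .###.: next=.  (t=4,i=11, bit14=0)
  nb .##.#: next=.  (t=3,i=6, bit13=0)
  nb .##..: next=#  (t=5,i=4, bit12=1)
  nb .#.##: next=.  (t=3,i=4, bit11=0)
  nb .#.#.: next=#  (t=6,i=5, bit10=1)
  nb .#..#: next=#  (t=0,i=0, bit9=1)
  nb .#...: next=#  (t=4,i=3, bit8=1)
  nb ..###: next=#  (t=0,i=2, bit7=1)
  nb ..##.: next=#  (t=5,i=9, bit6=1)
  nb ..#.#: next=.  (t=5,i=1, bit5=0)
  nb ..#..: next=#  (t=0,i=11, bit4=1)
  nb ...##: next=#  (t=2,i=5, bit3=1)
  nb ...#.: next=#  (t=6,i=3, bit2=1)
  nb ....#: next=.  (t=2,i=4, bit1=0)
  nb .....: next=.  (t=4,i=5, bit0=0)
  bits 11010110000011010001011111011100 = 3591182300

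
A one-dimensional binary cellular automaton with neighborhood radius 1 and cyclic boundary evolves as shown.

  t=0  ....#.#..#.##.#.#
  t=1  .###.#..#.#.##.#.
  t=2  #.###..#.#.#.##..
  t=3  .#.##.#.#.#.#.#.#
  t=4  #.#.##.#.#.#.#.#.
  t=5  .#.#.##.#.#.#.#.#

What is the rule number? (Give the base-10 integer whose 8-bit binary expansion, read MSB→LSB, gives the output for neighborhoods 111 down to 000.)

227

  ### -> #   bit 7 = 1  t=1,i=2
  ##. -> #   bit 6 = 1  t=0,i=12
  #.# -> #   bit 5 = 1  t=0,i=5
  #.. -> .   bit 4 = 0  t=0,i=0
  .## -> .   bit 3 = 0  t=0,i=11
  .#. -> .   bit 2 = 0  t=0,i=4
  ..# -> #   bit 1 = 1  t=0,i=3
  ... -> #   bit 0 = 1  t=0,i=1
  bits 11100011 = 227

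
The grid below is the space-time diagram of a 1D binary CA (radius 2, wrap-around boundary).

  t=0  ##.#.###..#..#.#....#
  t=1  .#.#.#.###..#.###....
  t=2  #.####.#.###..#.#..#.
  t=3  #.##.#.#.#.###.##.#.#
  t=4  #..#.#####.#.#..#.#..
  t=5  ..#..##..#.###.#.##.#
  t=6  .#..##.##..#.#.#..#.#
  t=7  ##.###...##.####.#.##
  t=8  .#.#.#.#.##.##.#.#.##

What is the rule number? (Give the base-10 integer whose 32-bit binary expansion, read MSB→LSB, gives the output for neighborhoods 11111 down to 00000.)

851354949

  nb #####: next=.  (t=4,i=7, bit31=0)
  nb ####.: next=.  (t=2,i=4, bit30=0)
  nb ###.#: next=#  (t=0,i=1, bit29=1)
  nb ###..: next=#  (t=0,i=7, bit28=1)
  nb ##.##: next=.  (t=3,i=1, bit27=0)
  nb ##.#.: next=.  (t=0,i=2, bit26=0)
  nb ##..#: next=#  (t=0,i=8, bit25=1)
  nb ##...: next=.  (t=1,i=17, bit24=0)
  nb #.###: next=#  (t=0,i=5, bit23=1)
  nb #.##.: next=.  (t=3,i=2, bit22=0)
  nb #.#.#: next=#  (t=0,i=3, bit21=1)
  nb #.#..: next=#  (t=0,i=15, bit20=1)
  nb #..##: next=#  (t=5,i=4, bit19=1)
  nb #..#.: next=#  (t=0,i=9, bit18=1)
  nb #...#: next=#  (t=7,i=7, bit17=1)
  nb #....: next=.  (t=0,i=17, bit16=0)
  nb .####: next=#  (t=2,i=3, bit15=1)
  nb .###.: next=.  (t=0,i=0, bit14=0)
  nb .##.#: next=#  (t=3,i=0, bit13=1)
  nb .##..: next=.  (t=5,i=6, bit12=0)
  nb .#.##: next=.  (t=0,i=4, bit11=0)
  nb .#.#.: next=#  (t=0,i=14, bit10=1)
  nb .#..#: next=.  (t=0,i=11, bit9=0)
  nb .#...: next=#  (t=0,i=16, bit8=1)
  nb ..###: next=.  (t=0,i=20, bit7=0)
  nb ..##.: next=#  (t=5,i=5, bit6=1)
  nb ..#.#: next=.  (t=0,i=13, bit5=0)
  nb ..#..: next=.  (t=0,i=10, bit4=0)
  nb ...##: next=.  (t=0,i=19, bit3=0)
  nb ...#.: next=#  (t=1,i=0, bit2=1)
  nb ....#: next=.  (t=0,i=18, bit1=0)
  nb .....: next=#  (t=1,i=19, bit0=1)
  bits 00110010101111101010010101000101 = 851354949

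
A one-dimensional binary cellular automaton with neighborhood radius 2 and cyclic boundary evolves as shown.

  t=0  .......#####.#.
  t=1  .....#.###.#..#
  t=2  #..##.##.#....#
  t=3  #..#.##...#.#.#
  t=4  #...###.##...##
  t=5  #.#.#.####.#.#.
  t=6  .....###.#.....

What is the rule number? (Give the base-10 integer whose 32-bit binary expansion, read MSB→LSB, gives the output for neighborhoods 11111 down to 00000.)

  [31] ##### => #  t=0,i=9
  [30] ####. => .  t=0,i=10
  [29] ###.# => #  t=0,i=11
  [28] ###.. => #  t=4,i=0
  [27] ##.## => #  t=2,i=5
  [26] ##.#. => .  t=0,i=12
  [25] ##..# => .  t=2,i=1
  [24] ##... => .  t=3,i=7
  [23] #.### => #  t=1,i=7
  [22] #.##. => #  t=2,i=6
  [21] #.#.# => .  t=3,i=12
  [20] #.#.. => .  t=0,i=13
  [19] #..## => .  t=2,i=2
  [18] #..#. => .  t=1,i=13
  [17] #...# => #  t=3,i=8
  [16] #.... => .  t=0,i=0
  [15] .#### => #  t=0,i=8
  [14] .###. => .  t=1,i=8
  [13] .##.# => .  t=2,i=4
  [12] .##.. => #  t=2,i=0
  [11] .#.## => #  t=1,i=6
  [10] .#.#. => .  t=3,i=11
  [9] .#..# => .  t=1,i=12
  [8] .#... => #  t=0,i=14
  [7] ..### => #  t=0,i=7
  [6] ..##. => #  t=2,i=3
  [5] ..#.# => .  t=1,i=5
  [4] ..#.. => #  t=1,i=14
  [3] ...## => .  t=0,i=6
  [2] ...#. => #  t=1,i=4
  [1] ....# => #  t=0,i=5
  [0] ..... => .  t=0,i=1
  bits 10111000110000101001100111010110 = 3099761110

3099761110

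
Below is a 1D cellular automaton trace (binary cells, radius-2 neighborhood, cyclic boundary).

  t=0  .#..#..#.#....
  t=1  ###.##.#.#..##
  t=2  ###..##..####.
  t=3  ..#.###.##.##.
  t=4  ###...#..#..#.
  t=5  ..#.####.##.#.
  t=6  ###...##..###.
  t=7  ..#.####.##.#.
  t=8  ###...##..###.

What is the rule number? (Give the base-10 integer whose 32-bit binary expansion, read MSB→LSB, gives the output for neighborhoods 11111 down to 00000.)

4095357695

  #####|#  b31=1 t=1,i=0
  ####.|#  b30=1 t=1,i=1
  ###.#|#  b29=1 t=1,i=2
  ###..|#  b28=1 t=2,i=2
  ##.##|.  b27=0 t=1,i=3
  ##.#.|#  b26=1 t=1,i=6
  ##..#|.  b25=0 t=2,i=3
  ##...|.  b24=0 t=3,i=13
  #.###|.  b23=0 t=2,i=0
  #.##.|.  b22=0 t=1,i=4
  #.#.#|.  b21=0 t=1,i=7
  #.#..|#  b20=1 t=0,i=9
  #..##|#  b19=1 t=1,i=11
  #..#.|.  b18=0 t=0,i=3
  #...#|#  b17=1 t=3,i=0
  #....|.  b16=0 t=0,i=11
  .####|.  b15=0 t=1,i=13
  .###.|.  b14=0 t=2,i=1
  .##.#|#  b13=1 t=1,i=5
  .##..|#  b12=1 t=2,i=6
  .#.##|.  b11=0 t=3,i=3
  .#.#.|.  b10=0 t=0,i=8
  .#..#|#  b9=1 t=0,i=2
  .#...|.  b8=0 t=0,i=10
  ..###|#  b7=1 t=1,i=12
  ..##.|#  b6=1 t=2,i=5
  ..#.#|#  b5=1 t=0,i=7
  ..#..|#  b4=1 t=0,i=1
  ...##|#  b3=1 t=6,i=5
  ...#.|#  b2=1 t=0,i=0
  ....#|#  b1=1 t=0,i=13
  .....|#  b0=1 t=0,i=12
  bits 11110100000110100011001011111111 = 4095357695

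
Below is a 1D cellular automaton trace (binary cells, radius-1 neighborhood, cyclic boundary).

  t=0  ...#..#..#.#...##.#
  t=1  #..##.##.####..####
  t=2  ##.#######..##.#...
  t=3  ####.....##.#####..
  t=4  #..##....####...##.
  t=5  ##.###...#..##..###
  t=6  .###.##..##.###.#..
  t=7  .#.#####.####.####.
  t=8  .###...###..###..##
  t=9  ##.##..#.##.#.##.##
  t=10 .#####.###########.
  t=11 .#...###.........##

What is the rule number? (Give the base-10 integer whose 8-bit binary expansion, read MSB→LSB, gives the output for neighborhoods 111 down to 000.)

124

  nb ###: next=.  (t=1,i=10, bit7=0)
  nb ##.: next=#  (t=0,i=16, bit6=1)
  nb #.#: next=#  (t=0,i=10, bit5=1)
  nb #..: next=#  (t=0,i=0, bit4=1)
  nb .##: next=#  (t=0,i=15, bit3=1)
  nb .#.: next=#  (t=0,i=3, bit2=1)
  nb ..#: next=.  (t=0,i=2, bit1=0)
  nb ...: next=.  (t=0,i=1, bit0=0)
  bits 01111100 = 124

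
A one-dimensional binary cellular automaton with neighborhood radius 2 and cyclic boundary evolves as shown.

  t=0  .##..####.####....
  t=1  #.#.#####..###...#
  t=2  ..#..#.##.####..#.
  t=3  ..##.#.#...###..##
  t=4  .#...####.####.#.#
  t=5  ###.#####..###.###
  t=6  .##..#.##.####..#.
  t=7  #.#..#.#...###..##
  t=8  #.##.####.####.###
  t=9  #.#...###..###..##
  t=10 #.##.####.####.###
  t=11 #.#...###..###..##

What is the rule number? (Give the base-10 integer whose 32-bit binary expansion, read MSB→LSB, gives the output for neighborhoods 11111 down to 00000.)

1886967738

  ##### -> .   bit 31 = 0  t=1,i=6
  ####. -> #   bit 30 = 1  t=0,i=7
  ###.# -> #   bit 29 = 1  t=0,i=8
  ###.. -> #   bit 28 = 1  t=0,i=13
  ##.## -> .   bit 27 = 0  t=0,i=9
  ##.#. -> .   bit 26 = 0  t=1,i=1
  ##..# -> .   bit 25 = 0  t=0,i=3
  ##... -> .   bit 24 = 0  t=0,i=14
  #.### -> .   bit 23 = 0  t=0,i=10
  #.##. -> #   bit 22 = 1  t=2,i=7
  #.#.# -> #   bit 21 = 1  t=1,i=2
  #.#.. -> #   bit 20 = 1  t=3,i=7
  #..## -> #   bit 19 = 1  t=0,i=4
  #..#. -> .   bit 18 = 0  t=2,i=4
  #...# -> .   bit 17 = 0  t=1,i=15
  #.... -> .   bit 16 = 0  t=0,i=15
  .#### -> #   bit 15 = 1  t=0,i=6
  .###. -> #   bit 14 = 1  t=1,i=12
  .##.# -> .   bit 13 = 0  t=1,i=0
  .##.. -> #   bit 12 = 1  t=0,i=2
  .#.## -> .   bit 11 = 0  t=1,i=3
  .#.#. -> #   bit 10 = 1  t=3,i=6
  .#..# -> #   bit 9 = 1  t=2,i=3
  .#... -> #   bit 8 = 1  t=2,i=17
  ..### -> #   bit 7 = 1  t=0,i=5
  ..##. -> .   bit 6 = 0  t=0,i=1
  ..#.# -> #   bit 5 = 1  t=2,i=5
  ..#.. -> #   bit 4 = 1  t=2,i=2
  ...## -> #   bit 3 = 1  t=0,i=0
  ...#. -> .   bit 2 = 0  t=2,i=1
  ....# -> #   bit 1 = 1  t=0,i=17
  ..... -> .   bit 0 = 0  t=0,i=16
  bits 01110000011110001101011110111010 = 1886967738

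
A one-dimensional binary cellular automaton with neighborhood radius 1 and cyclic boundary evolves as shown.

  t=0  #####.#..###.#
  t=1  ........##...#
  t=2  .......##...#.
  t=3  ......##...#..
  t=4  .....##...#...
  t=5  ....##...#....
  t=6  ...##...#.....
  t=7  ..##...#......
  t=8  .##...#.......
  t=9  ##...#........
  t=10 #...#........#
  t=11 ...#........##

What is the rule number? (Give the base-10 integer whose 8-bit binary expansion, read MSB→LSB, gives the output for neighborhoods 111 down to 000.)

10

  nb ###: next=.  (t=0,i=0, bit7=0)
  nb ##.: next=.  (t=0,i=4, bit6=0)
  nb #.#: next=.  (t=0,i=5, bit5=0)
  nb #..: next=.  (t=0,i=7, bit4=0)
  nb .##: next=#  (t=0,i=9, bit3=1)
  nb .#.: next=.  (t=0,i=6, bit2=0)
  nb ..#: next=#  (t=0,i=8, bit1=1)
  nb ...: next=.  (t=1,i=1, bit0=0)
  bits 00001010 = 10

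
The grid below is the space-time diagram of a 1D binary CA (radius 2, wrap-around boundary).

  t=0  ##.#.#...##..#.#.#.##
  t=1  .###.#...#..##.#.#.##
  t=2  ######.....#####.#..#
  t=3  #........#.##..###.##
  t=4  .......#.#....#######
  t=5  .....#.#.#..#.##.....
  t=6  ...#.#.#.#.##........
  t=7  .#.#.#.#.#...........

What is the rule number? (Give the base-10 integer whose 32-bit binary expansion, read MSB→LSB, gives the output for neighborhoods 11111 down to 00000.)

  #####|.  b31=0 t=2,i=1
  ####.|.  b30=0 t=0,i=0
  ###.#|#  b29=1 t=0,i=1
  ###..|.  b28=0 t=2,i=5
  ##.##|#  b27=1 t=1,i=0
  ##.#.|#  b26=1 t=0,i=2
  ##..#|.  b25=0 t=0,i=11
  ##...|.  b24=0 t=2,i=6
  #.###|#  b23=1 t=0,i=19
  #.##.|.  b22=0 t=1,i=19
  #.#.#|#  b21=1 t=0,i=3
  #.#..|#  b20=1 t=0,i=5
  #..##|#  b19=1 t=1,i=11
  #..#.|#  b18=1 t=0,i=12
  #...#|.  b17=0 t=0,i=7
  #....|.  b16=0 t=2,i=7
  .####|#  b15=1 t=0,i=20
  .###.|#  b14=1 t=1,i=2
  .##.#|#  b13=1 t=1,i=13
  .##..|.  b12=0 t=0,i=10
  .#.##|.  b11=0 t=0,i=18
  .#.#.|.  b10=0 t=0,i=4
  .#..#|.  b9=0 t=1,i=10
  .#...|.  b8=0 t=0,i=6
  ..###|#  b7=1 t=2,i=11
  ..##.|#  b6=1 t=0,i=9
  ..#.#|#  b5=1 t=0,i=13
  ..#..|.  b4=0 t=1,i=9
  ...##|.  b3=0 t=0,i=8
  ...#.|.  b2=0 t=1,i=8
  ....#|#  b1=1 t=2,i=9
  .....|.  b0=0 t=2,i=8
  bits 00101100101111001110000011100010 = 750575842

750575842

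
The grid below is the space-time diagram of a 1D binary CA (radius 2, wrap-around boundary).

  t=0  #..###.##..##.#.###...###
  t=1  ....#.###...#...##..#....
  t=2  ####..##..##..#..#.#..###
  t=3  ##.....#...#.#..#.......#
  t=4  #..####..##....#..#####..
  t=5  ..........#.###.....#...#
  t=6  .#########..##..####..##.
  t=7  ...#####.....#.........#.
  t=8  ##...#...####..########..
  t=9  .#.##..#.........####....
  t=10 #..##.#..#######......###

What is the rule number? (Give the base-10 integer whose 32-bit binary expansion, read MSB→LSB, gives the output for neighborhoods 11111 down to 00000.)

  [31] ##### => #  t=2,i=0
  [30] ####. => .  t=0,i=24
  [29] ###.# => .  t=0,i=5
  [28] ###.. => .  t=0,i=0
  [27] ##.## => #  t=0,i=6
  [26] ##.#. => .  t=0,i=13
  [25] ##..# => .  t=0,i=1
  [24] ##... => .  t=0,i=19
  [23] #.### => #  t=0,i=16
  [22] #.##. => #  t=0,i=7
  [21] #.#.# => .  t=0,i=14
  [20] #.#.. => .  t=2,i=19
  [19] #..## => .  t=0,i=2
  [18] #..#. => #  t=1,i=19
  [17] #...# => #  t=0,i=20
  [16] #.... => #  t=1,i=22
  [15] .#### => .  t=0,i=23
  [14] .###. => #  t=0,i=4
  [13] .##.# => #  t=0,i=12
  [12] .##.. => #  t=0,i=8
  [11] .#.## => .  t=0,i=15
  [10] .#.#. => .  t=2,i=18
  [9] .#..# => .  t=2,i=15
  [8] .#... => .  t=1,i=13
  [7] ..### => .  t=0,i=3
  [6] ..##. => .  t=0,i=11
  [5] ..#.# => .  t=1,i=4
  [4] ..#.. => .  t=1,i=12
  [3] ...## => .  t=0,i=21
  [2] ...#. => #  t=1,i=3
  [1] ....# => #  t=1,i=2
  [0] ..... => #  t=1,i=0
  bits 10001000110001110111000000000111 = 2294771719

2294771719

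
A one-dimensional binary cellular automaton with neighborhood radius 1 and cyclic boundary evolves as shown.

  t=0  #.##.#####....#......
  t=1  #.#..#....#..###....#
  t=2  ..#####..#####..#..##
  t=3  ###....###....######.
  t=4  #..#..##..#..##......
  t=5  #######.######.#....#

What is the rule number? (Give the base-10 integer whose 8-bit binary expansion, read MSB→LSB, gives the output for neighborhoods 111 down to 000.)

  ###|.  b7=0 t=0,i=6
  ##.|.  b6=0 t=0,i=3
  #.#|.  b5=0 t=0,i=1
  #..|#  b4=1 t=0,i=10
  .##|#  b3=1 t=0,i=2
  .#.|#  b2=1 t=0,i=0
  ..#|#  b1=1 t=0,i=13
  ...|.  b0=0 t=0,i=11
  bits 00011110 = 30

30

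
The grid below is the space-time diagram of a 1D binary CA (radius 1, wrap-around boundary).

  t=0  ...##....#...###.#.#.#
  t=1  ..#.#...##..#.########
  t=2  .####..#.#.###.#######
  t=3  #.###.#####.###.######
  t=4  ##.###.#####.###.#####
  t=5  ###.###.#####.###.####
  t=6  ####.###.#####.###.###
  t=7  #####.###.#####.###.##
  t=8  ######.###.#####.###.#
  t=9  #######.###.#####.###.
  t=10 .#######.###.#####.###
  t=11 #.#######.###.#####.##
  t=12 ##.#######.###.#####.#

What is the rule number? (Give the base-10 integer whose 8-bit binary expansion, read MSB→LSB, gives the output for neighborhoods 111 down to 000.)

  nb ###: next=#  (t=0,i=14, bit7=1)
  nb ##.: next=#  (t=0,i=4, bit6=1)
  nb #.#: next=#  (t=0,i=16, bit5=1)
  nb #..: next=.  (t=0,i=0, bit4=0)
  nb .##: next=.  (t=0,i=3, bit3=0)
  nb .#.: next=#  (t=0,i=9, bit2=1)
  nb ..#: next=#  (t=0,i=2, bit1=1)
  nb ...: next=.  (t=0,i=1, bit0=0)
  bits 11100110 = 230

230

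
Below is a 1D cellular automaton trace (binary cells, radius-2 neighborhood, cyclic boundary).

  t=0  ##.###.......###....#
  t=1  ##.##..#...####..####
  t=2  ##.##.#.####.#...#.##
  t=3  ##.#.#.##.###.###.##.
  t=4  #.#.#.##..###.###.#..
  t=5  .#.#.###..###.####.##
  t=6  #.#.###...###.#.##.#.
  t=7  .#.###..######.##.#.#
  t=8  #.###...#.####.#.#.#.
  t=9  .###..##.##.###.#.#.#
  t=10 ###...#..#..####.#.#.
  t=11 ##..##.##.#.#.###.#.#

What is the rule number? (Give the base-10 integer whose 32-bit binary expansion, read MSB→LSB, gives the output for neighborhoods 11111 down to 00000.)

  ##### -> #   bit 31 = 1  t=1,i=19
  ####. -> #   bit 30 = 1  t=1,i=0
  ###.# -> #   bit 29 = 1  t=0,i=1
  ###.. -> .   bit 28 = 0  t=0,i=5
  ##.## -> .   bit 27 = 0  t=0,i=2
  ##.#. -> #   bit 26 = 1  t=2,i=5
  ##..# -> .   bit 25 = 0  t=1,i=5
  ##... -> .   bit 24 = 0  t=0,i=6
  #.### -> #   bit 23 = 1  t=0,i=3
  #.##. -> #   bit 22 = 1  t=1,i=3
  #.#.# -> .   bit 21 = 0  t=2,i=6
  #.#.. -> .   bit 20 = 0  t=2,i=13
  #..## -> .   bit 19 = 0  t=1,i=16
  #..#. -> #   bit 18 = 1  t=1,i=6
  #...# -> #   bit 17 = 1  t=1,i=9
  #.... -> #   bit 16 = 1  t=0,i=7
  .#### -> .   bit 15 = 0  t=1,i=12
  .###. -> #   bit 14 = 1  t=0,i=0
  .##.# -> .   bit 13 = 0  t=2,i=4
  .##.. -> #   bit 12 = 1  t=1,i=4
  .#.## -> #   bit 11 = 1  t=2,i=7
  .#.#. -> #   bit 10 = 1  t=3,i=4
  .#..# -> #   bit 9 = 1  t=4,i=19
  .#... -> #   bit 8 = 1  t=1,i=8
  ..### -> #   bit 7 = 1  t=0,i=13
  ..##. -> #   bit 6 = 1  t=9,i=6
  ..#.# -> .   bit 5 = 0  t=2,i=17
  ..#.. -> .   bit 4 = 0  t=1,i=7
  ...## -> #   bit 3 = 1  t=0,i=12
  ...#. -> #   bit 2 = 1  t=2,i=16
  ....# -> #   bit 1 = 1  t=0,i=11
  ..... -> .   bit 0 = 0  t=0,i=8
  bits 11100100110001110101111111001110 = 3838271438

3838271438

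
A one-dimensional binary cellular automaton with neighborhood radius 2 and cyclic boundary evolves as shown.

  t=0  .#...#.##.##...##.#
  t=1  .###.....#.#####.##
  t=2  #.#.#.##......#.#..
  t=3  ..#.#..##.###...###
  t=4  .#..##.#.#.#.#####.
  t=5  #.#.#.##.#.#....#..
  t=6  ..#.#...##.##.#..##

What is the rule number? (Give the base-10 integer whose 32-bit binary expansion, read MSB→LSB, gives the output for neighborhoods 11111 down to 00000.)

1295406027

  [31] ##### => .  t=1,i=13
  [30] ####. => #  t=1,i=14
  [29] ###.# => .  t=1,i=15
  [28] ###.. => .  t=1,i=3
  [27] ##.## => #  t=0,i=9
  [26] ##.#. => #  t=0,i=17
  [25] ##..# => .  t=3,i=0
  [24] ##... => #  t=0,i=12
  [23] #.### => .  t=1,i=1
  [22] #.##. => .  t=0,i=7
  [21] #.#.# => #  t=0,i=18
  [20] #.#.. => #  t=0,i=1
  [19] #..## => .  t=3,i=6
  [18] #..#. => #  t=2,i=18
  [17] #...# => #  t=0,i=3
  [16] #.... => .  t=1,i=5
  [15] .#### => .  t=1,i=12
  [14] .###. => #  t=1,i=2
  [13] .##.# => .  t=0,i=8
  [12] .##.. => #  t=0,i=11
  [11] .#.## => .  t=0,i=6
  [10] .#.#. => .  t=0,i=0
  [9] .#..# => #  t=2,i=17
  [8] .#... => #  t=0,i=2
  [7] ..### => #  t=3,i=16
  [6] ..##. => #  t=0,i=15
  [5] ..#.# => .  t=0,i=5
  [4] ..#.. => .  t=4,i=1
  [3] ...## => #  t=0,i=14
  [2] ...#. => .  t=0,i=4
  [1] ....# => #  t=1,i=7
  [0] ..... => #  t=1,i=6
  bits 01001101001101100101001111001011 = 1295406027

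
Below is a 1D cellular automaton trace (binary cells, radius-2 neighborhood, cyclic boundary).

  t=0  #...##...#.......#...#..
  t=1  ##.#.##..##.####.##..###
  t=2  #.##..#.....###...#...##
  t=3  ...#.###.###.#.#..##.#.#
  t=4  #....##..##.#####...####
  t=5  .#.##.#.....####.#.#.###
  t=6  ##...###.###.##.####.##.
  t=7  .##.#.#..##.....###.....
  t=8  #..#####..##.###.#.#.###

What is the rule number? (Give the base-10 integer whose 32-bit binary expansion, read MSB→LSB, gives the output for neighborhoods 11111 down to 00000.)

  [31] ##### => #  t=1,i=23
  [30] ####. => #  t=1,i=0
  [29] ###.# => .  t=1,i=1
  [28] ###.. => .  t=2,i=14
  [27] ##.## => .  t=1,i=11
  [26] ##.#. => #  t=1,i=2
  [25] ##..# => .  t=1,i=7
  [24] ##... => #  t=0,i=6
  [23] #.### => #  t=1,i=12
  [22] #.##. => .  t=1,i=5
  [21] #.#.# => #  t=1,i=3
  [20] #.#.. => #  t=3,i=15
  [19] #..## => .  t=1,i=8
  [18] #..#. => #  t=0,i=23
  [17] #...# => .  t=0,i=2
  [16] #.... => .  t=0,i=11
  [15] .#### => #  t=1,i=13
  [14] .###. => #  t=2,i=13
  [13] .##.# => .  t=1,i=10
  [12] .##.. => #  t=0,i=5
  [11] .#.## => .  t=1,i=4
  [10] .#.#. => #  t=3,i=14
  [9] .#..# => #  t=0,i=22
  [8] .#... => #  t=0,i=1
  [7] ..### => .  t=1,i=21
  [6] ..##. => .  t=0,i=4
  [5] ..#.# => .  t=3,i=3
  [4] ..#.. => #  t=0,i=0
  [3] ...## => #  t=0,i=3
  [2] ...#. => .  t=0,i=8
  [1] ....# => #  t=0,i=15
  [0] ..... => #  t=0,i=12
  bits 11000101101101001101011100011011 = 3316963099

3316963099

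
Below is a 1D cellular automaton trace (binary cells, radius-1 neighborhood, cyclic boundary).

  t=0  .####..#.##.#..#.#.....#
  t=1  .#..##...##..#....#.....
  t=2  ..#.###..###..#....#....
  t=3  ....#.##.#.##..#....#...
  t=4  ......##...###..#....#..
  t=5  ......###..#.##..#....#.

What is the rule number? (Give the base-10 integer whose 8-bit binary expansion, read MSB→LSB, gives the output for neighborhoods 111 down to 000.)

88

  ### -> .   bit 7 = 0  t=0,i=2
  ##. -> #   bit 6 = 1  t=0,i=4
  #.# -> .   bit 5 = 0  t=0,i=0
  #.. -> #   bit 4 = 1  t=0,i=5
  .## -> #   bit 3 = 1  t=0,i=1
  .#. -> .   bit 2 = 0  t=0,i=7
  ..# -> .   bit 1 = 0  t=0,i=6
  ... -> .   bit 0 = 0  t=0,i=19
  bits 01011000 = 88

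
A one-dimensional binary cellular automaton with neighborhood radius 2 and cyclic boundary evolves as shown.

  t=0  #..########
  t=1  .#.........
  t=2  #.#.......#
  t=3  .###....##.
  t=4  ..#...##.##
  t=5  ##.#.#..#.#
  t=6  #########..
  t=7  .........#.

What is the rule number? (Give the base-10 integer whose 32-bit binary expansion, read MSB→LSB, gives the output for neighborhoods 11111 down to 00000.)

  nb #####: next=.  (t=0,i=5, bit31=0)
  nb ####.: next=.  (t=0,i=10, bit30=0)
  nb ###.#: next=#  (t=5,i=1, bit29=1)
  nb ###..: next=.  (t=0,i=0, bit28=0)
  nb ##.##: next=#  (t=4,i=8, bit27=1)
  nb ##.#.: next=#  (t=2,i=1, bit26=1)
  nb ##..#: next=#  (t=0,i=1, bit25=1)
  nb ##...: next=.  (t=3,i=4, bit24=0)
  nb #.###: next=.  (t=5,i=10, bit23=0)
  nb #.##.: next=.  (t=4,i=9, bit22=0)
  nb #.#.#: next=#  (t=5,i=3, bit21=1)
  nb #.#..: next=#  (t=2,i=2, bit20=1)
  nb #..##: next=.  (t=0,i=2, bit19=0)
  nb #..#.: next=#  (t=4,i=1, bit18=1)
  nb #...#: next=.  (t=4,i=4, bit17=0)
  nb #....: next=.  (t=1,i=3, bit16=0)
  nb .####: next=.  (t=0,i=4, bit15=0)
  nb .###.: next=#  (t=3,i=2, bit14=1)
  nb .##.#: next=.  (t=2,i=0, bit13=0)
  nb .##..: next=#  (t=3,i=9, bit12=1)
  nb .#.##: next=.  (t=5,i=9, bit11=0)
  nb .#.#.: next=#  (t=5,i=4, bit10=1)
  nb .#..#: next=#  (t=5,i=6, bit9=1)
  nb .#...: next=#  (t=1,i=2, bit8=1)
  nb ..###: next=.  (t=0,i=3, bit7=0)
  nb ..##.: next=.  (t=2,i=10, bit6=0)
  nb ..#.#: next=#  (t=5,i=8, bit5=1)
  nb ..#..: next=.  (t=1,i=1, bit4=0)
  nb ...##: next=#  (t=2,i=9, bit3=1)
  nb ...#.: next=#  (t=1,i=0, bit2=1)
  nb ....#: next=#  (t=1,i=10, bit1=1)
  nb .....: next=.  (t=1,i=4, bit0=0)
  bits 00101110001101000101011100101110 = 775182126

775182126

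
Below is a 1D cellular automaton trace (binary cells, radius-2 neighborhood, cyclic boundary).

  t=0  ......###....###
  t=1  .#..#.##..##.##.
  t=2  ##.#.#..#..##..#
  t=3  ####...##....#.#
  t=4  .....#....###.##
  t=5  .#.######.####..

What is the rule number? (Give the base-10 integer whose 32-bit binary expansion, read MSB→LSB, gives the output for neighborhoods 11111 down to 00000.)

782723478

  [31] ##### => .  t=3,i=1
  [30] ####. => .  t=3,i=2
  [29] ###.# => #  t=2,i=1
  [28] ###.. => .  t=0,i=8
  [27] ##.## => #  t=1,i=12
  [26] ##.#. => #  t=2,i=2
  [25] ##..# => #  t=1,i=8
  [24] ##... => .  t=0,i=0
  [23] #.### => #  t=3,i=15
  [22] #.##. => .  t=1,i=6
  [21] #.#.# => #  t=2,i=3
  [20] #.#.. => .  t=2,i=5
  [19] #..## => .  t=1,i=9
  [18] #..#. => #  t=1,i=0
  [17] #...# => #  t=3,i=5
  [16] #.... => #  t=0,i=1
  [15] .#### => .  t=3,i=0
  [14] .###. => #  t=0,i=7
  [13] .##.# => #  t=1,i=11
  [12] .##.. => .  t=1,i=7
  [11] .#.## => #  t=1,i=5
  [10] .#.#. => .  t=2,i=4
  [9] .#..# => .  t=1,i=2
  [8] .#... => #  t=4,i=6
  [7] ..### => #  t=0,i=6
  [6] ..##. => .  t=1,i=10
  [5] ..#.# => .  t=1,i=4
  [4] ..#.. => #  t=1,i=1
  [3] ...## => .  t=0,i=5
  [2] ...#. => #  t=3,i=12
  [1] ....# => #  t=0,i=4
  [0] ..... => .  t=0,i=2
  bits 00101110101001110110100110010110 = 782723478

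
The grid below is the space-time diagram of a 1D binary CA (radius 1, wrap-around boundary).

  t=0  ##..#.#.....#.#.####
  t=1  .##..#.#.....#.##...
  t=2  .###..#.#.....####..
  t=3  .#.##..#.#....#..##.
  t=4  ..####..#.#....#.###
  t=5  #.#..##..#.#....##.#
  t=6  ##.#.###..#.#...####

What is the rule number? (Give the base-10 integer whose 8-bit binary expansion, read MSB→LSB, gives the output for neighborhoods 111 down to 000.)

120

  nb ###: next=.  (t=0,i=0, bit7=0)
  nb ##.: next=#  (t=0,i=1, bit6=1)
  nb #.#: next=#  (t=0,i=5, bit5=1)
  nb #..: next=#  (t=0,i=2, bit4=1)
  nb .##: next=#  (t=0,i=16, bit3=1)
  nb .#.: next=.  (t=0,i=4, bit2=0)
  nb ..#: next=.  (t=0,i=3, bit1=0)
  nb ...: next=.  (t=0,i=8, bit0=0)
  bits 01111000 = 120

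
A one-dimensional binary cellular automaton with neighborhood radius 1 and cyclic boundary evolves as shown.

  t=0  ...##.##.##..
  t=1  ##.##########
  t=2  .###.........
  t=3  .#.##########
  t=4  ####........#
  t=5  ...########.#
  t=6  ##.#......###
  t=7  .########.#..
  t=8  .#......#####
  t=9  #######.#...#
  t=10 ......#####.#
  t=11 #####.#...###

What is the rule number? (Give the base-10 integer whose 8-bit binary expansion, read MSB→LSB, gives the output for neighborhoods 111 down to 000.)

125

  ### -> .   bit 7 = 0  t=1,i=0
  ##. -> #   bit 6 = 1  t=0,i=4
  #.# -> #   bit 5 = 1  t=0,i=5
  #.. -> #   bit 4 = 1  t=0,i=11
  .## -> #   bit 3 = 1  t=0,i=3
  .#. -> #   bit 2 = 1  t=3,i=1
  ..# -> .   bit 1 = 0  t=0,i=2
  ... -> #   bit 0 = 1  t=0,i=0
  bits 01111101 = 125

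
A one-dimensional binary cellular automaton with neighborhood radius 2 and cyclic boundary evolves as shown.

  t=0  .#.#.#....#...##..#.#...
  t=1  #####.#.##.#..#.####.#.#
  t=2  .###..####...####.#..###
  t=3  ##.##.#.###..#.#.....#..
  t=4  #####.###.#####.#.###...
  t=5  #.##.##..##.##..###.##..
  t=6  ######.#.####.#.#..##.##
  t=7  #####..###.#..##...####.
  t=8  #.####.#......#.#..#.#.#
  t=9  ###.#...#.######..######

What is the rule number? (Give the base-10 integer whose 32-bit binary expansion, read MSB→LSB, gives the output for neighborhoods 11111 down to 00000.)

3689164263

  [31] ##### => #  t=1,i=1
  [30] ####. => #  t=1,i=3
  [29] ###.# => .  t=1,i=4
  [28] ###.. => #  t=2,i=3
  [27] ##.## => #  t=2,i=0
  [26] ##.#. => .  t=1,i=5
  [25] ##..# => #  t=0,i=16
  [24] ##... => #  t=2,i=10
  [23] #.### => #  t=1,i=16
  [22] #.##. => #  t=1,i=8
  [21] #.#.# => #  t=0,i=3
  [20] #.#.. => .  t=0,i=5
  [19] #..## => .  t=2,i=5
  [18] #..#. => #  t=0,i=17
  [17] #...# => .  t=0,i=12
  [16] #.... => .  t=0,i=7
  [15] .#### => .  t=1,i=0
  [14] .###. => .  t=2,i=2
  [13] .##.# => #  t=1,i=9
  [12] .##.. => .  t=0,i=15
  [11] .#.## => #  t=1,i=7
  [10] .#.#. => #  t=0,i=2
  [9] .#..# => .  t=1,i=12
  [8] .#... => #  t=0,i=6
  [7] ..### => #  t=2,i=6
  [6] ..##. => #  t=0,i=14
  [5] ..#.# => #  t=0,i=1
  [4] ..#.. => .  t=0,i=10
  [3] ...## => .  t=0,i=13
  [2] ...#. => #  t=0,i=0
  [1] ....# => #  t=0,i=8
  [0] ..... => #  t=3,i=18
  bits 11011011111001000010110111100111 = 3689164263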